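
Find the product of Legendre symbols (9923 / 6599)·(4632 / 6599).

By multiplicativity, (9923·4632 / 6599) = (9923 / 6599)·(4632 / 6599).
First factor (9923 / 6599):
(9923 / 6599)
  = (3324 / 6599)    [9923 ≡ 3324 mod 6599]
  = (831 / 6599)    [6599 ≡ 7 mod 8 ⇒ (2 / 6599)^2 = +1]
  = -(6599 / 831)    [QR: both ≡ 3 mod 4, sign flips]
  = -(782 / 831)    [6599 ≡ 782 mod 831]
  = -(391 / 831)    [831 ≡ 7 mod 8 ⇒ (2 / 831) = +1]
  = (831 / 391)    [QR: both ≡ 3 mod 4, sign flips]
  = (49 / 391)    [831 ≡ 49 mod 391]
  = (391 / 49)    [QR: 49 ≡ 1 mod 4, sign kept]
  = (48 / 49)    [391 ≡ 48 mod 49]
  = (3 / 49)    [49 ≡ 1 mod 8 ⇒ (2 / 49)^4 = +1]
  = (49 / 3)    [QR: 49 ≡ 1 mod 4, sign kept]
  = (1 / 3)    [49 ≡ 1 mod 3]
  = 1    [(1 / 3) = 1]
Second factor (4632 / 6599):
(4632 / 6599)
  = (579 / 6599)    [6599 ≡ 7 mod 8 ⇒ (2 / 6599)^3 = +1]
  = -(6599 / 579)    [QR: both ≡ 3 mod 4, sign flips]
  = -(230 / 579)    [6599 ≡ 230 mod 579]
  = (115 / 579)    [579 ≡ 3 mod 8 ⇒ (2 / 579) = -1]
  = -(579 / 115)    [QR: both ≡ 3 mod 4, sign flips]
  = -(4 / 115)    [579 ≡ 4 mod 115]
  = -(1 / 115)    [115 ≡ 3 mod 8 ⇒ (2 / 115)^2 = +1]
  = -1    [(1 / 115) = 1]
Product: (1)·(-1) = -1.

-1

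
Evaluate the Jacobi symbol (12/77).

Factor out 2: 12 = 2^2·3. Since 77 ≡ 5 (mod 8), (2/77) = -1, and (2/77)^2 = +1. Now have (3/77).
77 ≡ 1 (mod 4), so quadratic reciprocity gives (3/77) = (77/3). Reduce: 77 ≡ 2 (mod 3). Now have (2/3).
Factor out 2: 2 = 2. Since 3 ≡ 3 (mod 8), (2/3) = -1. Now have -(1/3).
(1/3) = 1. Collecting the sign factors: -1.

-1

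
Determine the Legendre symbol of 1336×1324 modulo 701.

-1

By multiplicativity, (1336·1324|701) = (1336|701)·(1324|701).
First factor (1336|701):
Reduce the numerator: 1336 ≡ 635 (mod 701), so (1336|701) = (635|701).
701 ≡ 1 (mod 4), so quadratic reciprocity gives (635|701) = (701|635). Reduce: 701 ≡ 66 (mod 635). Now have (66|635).
Factor out 2: 66 = 2·33. Since 635 ≡ 3 (mod 8), (2|635) = -1. Now have -(33|635).
33 ≡ 1 (mod 4), so quadratic reciprocity gives (33|635) = (635|33). Reduce: 635 ≡ 8 (mod 33). Now have -(8|33).
Factor out 2: 8 = 2^3. Since 33 ≡ 1 (mod 8), (2|33) = +1, and (2|33)^3 = +1. Now have -(1|33).
(1|33) = 1. Collecting the sign factors: -1.
Second factor (1324|701):
Reduce the numerator: 1324 ≡ 623 (mod 701), so (1324|701) = (623|701).
701 ≡ 1 (mod 4), so quadratic reciprocity gives (623|701) = (701|623). Reduce: 701 ≡ 78 (mod 623). Now have (78|623).
Factor out 2: 78 = 2·39. Since 623 ≡ 7 (mod 8), (2|623) = +1. Now have (39|623).
Both 39 ≡ 3 and 623 ≡ 3 (mod 4), so reciprocity gives (39|623) = -(623|39). Reduce: 623 ≡ 38 (mod 39). Now have -(38|39).
Factor out 2: 38 = 2·19. Since 39 ≡ 7 (mod 8), (2|39) = +1. Now have -(19|39).
Both 19 ≡ 3 and 39 ≡ 3 (mod 4), so reciprocity gives (19|39) = -(39|19). Reduce: 39 ≡ 1 (mod 19). Now have (1|19).
(1|19) = 1. Collecting the sign factors: 1.
Product: (-1)·(1) = -1.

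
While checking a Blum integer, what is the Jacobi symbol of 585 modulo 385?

0

Reduce the numerator: 585 ≡ 200 (mod 385), so (585|385) = (200|385).
Factor out 2: 200 = 2^3·25. Since 385 ≡ 1 (mod 8), (2|385) = +1, and (2|385)^3 = +1. Now have (25|385).
25 ≡ 1 (mod 4), so quadratic reciprocity gives (25|385) = (385|25). Reduce: 385 ≡ 10 (mod 25). Now have (10|25).
Factor out 2: 10 = 2·5. Since 25 ≡ 1 (mod 8), (2|25) = +1. Now have (5|25).
5 ≡ 1 (mod 4), so quadratic reciprocity gives (5|25) = (25|5). Reduce: 25 ≡ 0 (mod 5). Now have (0|5).
The numerator is now 0 with denominator 5 > 1: the symbol is 0.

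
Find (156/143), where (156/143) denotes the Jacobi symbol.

0

Reduce the numerator: 156 ≡ 13 (mod 143), so (156/143) = (13/143).
13 ≡ 1 (mod 4), so quadratic reciprocity gives (13/143) = (143/13). Reduce: 143 ≡ 0 (mod 13). Now have (0/13).
The numerator is now 0 with denominator 13 > 1: the symbol is 0.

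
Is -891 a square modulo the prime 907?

yes

Reduce the numerator: -891 ≡ 16 (mod 907), so (-891/907) = (16/907).
Factor out 2: 16 = 2^4. Since 907 ≡ 3 (mod 8), (2/907) = -1, and (2/907)^4 = +1. Now have (1/907).
(1/907) = 1. Collecting the sign factors: 1.
(-891/907) = 1, and 907 is prime, so -891 is a quadratic residue mod 907.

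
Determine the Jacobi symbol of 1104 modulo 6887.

1

Factor out 2: 1104 = 2^4·69. Since 6887 ≡ 7 (mod 8), (2 / 6887) = +1, and (2 / 6887)^4 = +1. Now have (69 / 6887).
69 ≡ 1 (mod 4), so quadratic reciprocity gives (69 / 6887) = (6887 / 69). Reduce: 6887 ≡ 56 (mod 69). Now have (56 / 69).
Factor out 2: 56 = 2^3·7. Since 69 ≡ 5 (mod 8), (2 / 69) = -1, and (2 / 69)^3 = -1. Now have -(7 / 69).
69 ≡ 1 (mod 4), so quadratic reciprocity gives (7 / 69) = (69 / 7). Reduce: 69 ≡ 6 (mod 7). Now have -(6 / 7).
Factor out 2: 6 = 2·3. Since 7 ≡ 7 (mod 8), (2 / 7) = +1. Now have -(3 / 7).
Both 3 ≡ 3 and 7 ≡ 3 (mod 4), so reciprocity gives (3 / 7) = -(7 / 3). Reduce: 7 ≡ 1 (mod 3). Now have (1 / 3).
(1 / 3) = 1. Collecting the sign factors: 1.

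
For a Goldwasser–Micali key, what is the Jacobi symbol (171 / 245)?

245 ≡ 1 (mod 4), so quadratic reciprocity gives (171 / 245) = (245 / 171). Reduce: 245 ≡ 74 (mod 171). Now have (74 / 171).
Factor out 2: 74 = 2·37. Since 171 ≡ 3 (mod 8), (2 / 171) = -1. Now have -(37 / 171).
37 ≡ 1 (mod 4), so quadratic reciprocity gives (37 / 171) = (171 / 37). Reduce: 171 ≡ 23 (mod 37). Now have -(23 / 37).
37 ≡ 1 (mod 4), so quadratic reciprocity gives (23 / 37) = (37 / 23). Reduce: 37 ≡ 14 (mod 23). Now have -(14 / 23).
Factor out 2: 14 = 2·7. Since 23 ≡ 7 (mod 8), (2 / 23) = +1. Now have -(7 / 23).
Both 7 ≡ 3 and 23 ≡ 3 (mod 4), so reciprocity gives (7 / 23) = -(23 / 7). Reduce: 23 ≡ 2 (mod 7). Now have (2 / 7).
Factor out 2: 2 = 2. Since 7 ≡ 7 (mod 8), (2 / 7) = +1. Now have (1 / 7).
(1 / 7) = 1. Collecting the sign factors: 1.

1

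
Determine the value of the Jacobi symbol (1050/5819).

(1050/5819)
  = -(525/5819)    [5819 ≡ 3 mod 8 ⇒ (2/5819) = -1]
  = -(5819/525)    [QR: 525 ≡ 1 mod 4, sign kept]
  = -(44/525)    [5819 ≡ 44 mod 525]
  = -(11/525)    [525 ≡ 5 mod 8 ⇒ (2/525)^2 = +1]
  = -(525/11)    [QR: 525 ≡ 1 mod 4, sign kept]
  = -(8/11)    [525 ≡ 8 mod 11]
  = (1/11)    [11 ≡ 3 mod 8 ⇒ (2/11)^3 = -1]
  = 1    [(1/11) = 1]

1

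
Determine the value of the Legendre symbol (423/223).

1

Reduce the numerator: 423 ≡ 200 (mod 223), so (423/223) = (200/223).
Factor out 2: 200 = 2^3·25. Since 223 ≡ 7 (mod 8), (2/223) = +1, and (2/223)^3 = +1. Now have (25/223).
25 ≡ 1 (mod 4), so quadratic reciprocity gives (25/223) = (223/25). Reduce: 223 ≡ 23 (mod 25). Now have (23/25).
25 ≡ 1 (mod 4), so quadratic reciprocity gives (23/25) = (25/23). Reduce: 25 ≡ 2 (mod 23). Now have (2/23).
Factor out 2: 2 = 2. Since 23 ≡ 7 (mod 8), (2/23) = +1. Now have (1/23).
(1/23) = 1. Collecting the sign factors: 1.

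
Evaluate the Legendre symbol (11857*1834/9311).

-1

By multiplicativity, (11857·1834/9311) = (11857/9311)·(1834/9311).
First factor (11857/9311):
(11857/9311)
  = (2546/9311)    [11857 ≡ 2546 mod 9311]
  = (1273/9311)    [9311 ≡ 7 mod 8 ⇒ (2/9311) = +1]
  = (9311/1273)    [QR: 1273 ≡ 1 mod 4, sign kept]
  = (400/1273)    [9311 ≡ 400 mod 1273]
  = (25/1273)    [1273 ≡ 1 mod 8 ⇒ (2/1273)^4 = +1]
  = (1273/25)    [QR: 25 ≡ 1 mod 4, sign kept]
  = (23/25)    [1273 ≡ 23 mod 25]
  = (25/23)    [QR: 25 ≡ 1 mod 4, sign kept]
  = (2/23)    [25 ≡ 2 mod 23]
  = (1/23)    [23 ≡ 7 mod 8 ⇒ (2/23) = +1]
  = 1    [(1/23) = 1]
Second factor (1834/9311):
(1834/9311)
  = (917/9311)    [9311 ≡ 7 mod 8 ⇒ (2/9311) = +1]
  = (9311/917)    [QR: 917 ≡ 1 mod 4, sign kept]
  = (141/917)    [9311 ≡ 141 mod 917]
  = (917/141)    [QR: 141 ≡ 1 mod 4, sign kept]
  = (71/141)    [917 ≡ 71 mod 141]
  = (141/71)    [QR: 141 ≡ 1 mod 4, sign kept]
  = (70/71)    [141 ≡ 70 mod 71]
  = (35/71)    [71 ≡ 7 mod 8 ⇒ (2/71) = +1]
  = -(71/35)    [QR: both ≡ 3 mod 4, sign flips]
  = -(1/35)    [71 ≡ 1 mod 35]
  = -1    [(1/35) = 1]
Product: (1)·(-1) = -1.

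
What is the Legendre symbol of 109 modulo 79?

Reduce the numerator: 109 ≡ 30 (mod 79), so (109/79) = (30/79).
Factor out 2: 30 = 2·15. Since 79 ≡ 7 (mod 8), (2/79) = +1. Now have (15/79).
Both 15 ≡ 3 and 79 ≡ 3 (mod 4), so reciprocity gives (15/79) = -(79/15). Reduce: 79 ≡ 4 (mod 15). Now have -(4/15).
Factor out 2: 4 = 2^2. Since 15 ≡ 7 (mod 8), (2/15) = +1, and (2/15)^2 = +1. Now have -(1/15).
(1/15) = 1. Collecting the sign factors: -1.

-1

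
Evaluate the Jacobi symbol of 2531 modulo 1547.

Reduce the numerator: 2531 ≡ 984 (mod 1547), so (2531/1547) = (984/1547).
Factor out 2: 984 = 2^3·123. Since 1547 ≡ 3 (mod 8), (2/1547) = -1, and (2/1547)^3 = -1. Now have -(123/1547).
Both 123 ≡ 3 and 1547 ≡ 3 (mod 4), so reciprocity gives (123/1547) = -(1547/123). Reduce: 1547 ≡ 71 (mod 123). Now have (71/123).
Both 71 ≡ 3 and 123 ≡ 3 (mod 4), so reciprocity gives (71/123) = -(123/71). Reduce: 123 ≡ 52 (mod 71). Now have -(52/71).
Factor out 2: 52 = 2^2·13. Since 71 ≡ 7 (mod 8), (2/71) = +1, and (2/71)^2 = +1. Now have -(13/71).
13 ≡ 1 (mod 4), so quadratic reciprocity gives (13/71) = (71/13). Reduce: 71 ≡ 6 (mod 13). Now have -(6/13).
Factor out 2: 6 = 2·3. Since 13 ≡ 5 (mod 8), (2/13) = -1. Now have (3/13).
13 ≡ 1 (mod 4), so quadratic reciprocity gives (3/13) = (13/3). Reduce: 13 ≡ 1 (mod 3). Now have (1/3).
(1/3) = 1. Collecting the sign factors: 1.

1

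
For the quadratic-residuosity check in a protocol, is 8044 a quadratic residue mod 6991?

yes

Reduce the numerator: 8044 ≡ 1053 (mod 6991), so (8044/6991) = (1053/6991).
1053 ≡ 1 (mod 4), so quadratic reciprocity gives (1053/6991) = (6991/1053). Reduce: 6991 ≡ 673 (mod 1053). Now have (673/1053).
673 ≡ 1 (mod 4), so quadratic reciprocity gives (673/1053) = (1053/673). Reduce: 1053 ≡ 380 (mod 673). Now have (380/673).
Factor out 2: 380 = 2^2·95. Since 673 ≡ 1 (mod 8), (2/673) = +1, and (2/673)^2 = +1. Now have (95/673).
673 ≡ 1 (mod 4), so quadratic reciprocity gives (95/673) = (673/95). Reduce: 673 ≡ 8 (mod 95). Now have (8/95).
Factor out 2: 8 = 2^3. Since 95 ≡ 7 (mod 8), (2/95) = +1, and (2/95)^3 = +1. Now have (1/95).
(1/95) = 1. Collecting the sign factors: 1.
The Legendre symbol is 1, so x^2 ≡ 8044 (mod 6991) has solution.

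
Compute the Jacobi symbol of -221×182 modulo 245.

0

By multiplicativity, (-221·182|245) = (-221|245)·(182|245).
First factor (-221|245):
(-221|245)
  = (24|245)    [-221 ≡ 24 mod 245]
  = -(3|245)    [245 ≡ 5 mod 8 ⇒ (2|245)^3 = -1]
  = -(245|3)    [QR: 245 ≡ 1 mod 4, sign kept]
  = -(2|3)    [245 ≡ 2 mod 3]
  = (1|3)    [3 ≡ 3 mod 8 ⇒ (2|3) = -1]
  = 1    [(1|3) = 1]
Second factor (182|245):
(182|245)
  = -(91|245)    [245 ≡ 5 mod 8 ⇒ (2|245) = -1]
  = -(245|91)    [QR: 245 ≡ 1 mod 4, sign kept]
  = -(63|91)    [245 ≡ 63 mod 91]
  = (91|63)    [QR: both ≡ 3 mod 4, sign flips]
  = (28|63)    [91 ≡ 28 mod 63]
  = (7|63)    [63 ≡ 7 mod 8 ⇒ (2|63)^2 = +1]
  = -(63|7)    [QR: both ≡ 3 mod 4, sign flips]
  = -(0|7)    [63 ≡ 0 mod 7]
  = 0    [numerator 0, gcd > 1]
Product: (1)·(0) = 0.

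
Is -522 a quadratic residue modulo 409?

(-522/409)
  = (296/409)    [-522 ≡ 296 mod 409]
  = (37/409)    [409 ≡ 1 mod 8 ⇒ (2/409)^3 = +1]
  = (409/37)    [QR: 37 ≡ 1 mod 4, sign kept]
  = (2/37)    [409 ≡ 2 mod 37]
  = -(1/37)    [37 ≡ 5 mod 8 ⇒ (2/37) = -1]
  = -1    [(1/37) = 1]
(-522/409) = -1, and 409 is prime, so -522 is not a quadratic residue mod 409.

no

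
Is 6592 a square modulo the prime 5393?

no

Reduce the numerator: 6592 ≡ 1199 (mod 5393), so (6592/5393) = (1199/5393).
5393 ≡ 1 (mod 4), so quadratic reciprocity gives (1199/5393) = (5393/1199). Reduce: 5393 ≡ 597 (mod 1199). Now have (597/1199).
597 ≡ 1 (mod 4), so quadratic reciprocity gives (597/1199) = (1199/597). Reduce: 1199 ≡ 5 (mod 597). Now have (5/597).
5 ≡ 1 (mod 4), so quadratic reciprocity gives (5/597) = (597/5). Reduce: 597 ≡ 2 (mod 5). Now have (2/5).
Factor out 2: 2 = 2. Since 5 ≡ 5 (mod 8), (2/5) = -1. Now have -(1/5).
(1/5) = 1. Collecting the sign factors: -1.
The Legendre symbol is -1, so x^2 ≡ 6592 (mod 5393) has no solution.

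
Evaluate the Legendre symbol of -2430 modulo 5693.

Reduce the numerator: -2430 ≡ 3263 (mod 5693), so (-2430|5693) = (3263|5693).
5693 ≡ 1 (mod 4), so quadratic reciprocity gives (3263|5693) = (5693|3263). Reduce: 5693 ≡ 2430 (mod 3263). Now have (2430|3263).
Factor out 2: 2430 = 2·1215. Since 3263 ≡ 7 (mod 8), (2|3263) = +1. Now have (1215|3263).
Both 1215 ≡ 3 and 3263 ≡ 3 (mod 4), so reciprocity gives (1215|3263) = -(3263|1215). Reduce: 3263 ≡ 833 (mod 1215). Now have -(833|1215).
833 ≡ 1 (mod 4), so quadratic reciprocity gives (833|1215) = (1215|833). Reduce: 1215 ≡ 382 (mod 833). Now have -(382|833).
Factor out 2: 382 = 2·191. Since 833 ≡ 1 (mod 8), (2|833) = +1. Now have -(191|833).
833 ≡ 1 (mod 4), so quadratic reciprocity gives (191|833) = (833|191). Reduce: 833 ≡ 69 (mod 191). Now have -(69|191).
69 ≡ 1 (mod 4), so quadratic reciprocity gives (69|191) = (191|69). Reduce: 191 ≡ 53 (mod 69). Now have -(53|69).
53 ≡ 1 (mod 4), so quadratic reciprocity gives (53|69) = (69|53). Reduce: 69 ≡ 16 (mod 53). Now have -(16|53).
Factor out 2: 16 = 2^4. Since 53 ≡ 5 (mod 8), (2|53) = -1, and (2|53)^4 = +1. Now have -(1|53).
(1|53) = 1. Collecting the sign factors: -1.

-1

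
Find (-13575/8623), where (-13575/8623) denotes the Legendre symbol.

1

Reduce the numerator: -13575 ≡ 3671 (mod 8623), so (-13575/8623) = (3671/8623).
Both 3671 ≡ 3 and 8623 ≡ 3 (mod 4), so reciprocity gives (3671/8623) = -(8623/3671). Reduce: 8623 ≡ 1281 (mod 3671). Now have -(1281/3671).
1281 ≡ 1 (mod 4), so quadratic reciprocity gives (1281/3671) = (3671/1281). Reduce: 3671 ≡ 1109 (mod 1281). Now have -(1109/1281).
1109 ≡ 1 (mod 4), so quadratic reciprocity gives (1109/1281) = (1281/1109). Reduce: 1281 ≡ 172 (mod 1109). Now have -(172/1109).
Factor out 2: 172 = 2^2·43. Since 1109 ≡ 5 (mod 8), (2/1109) = -1, and (2/1109)^2 = +1. Now have -(43/1109).
1109 ≡ 1 (mod 4), so quadratic reciprocity gives (43/1109) = (1109/43). Reduce: 1109 ≡ 34 (mod 43). Now have -(34/43).
Factor out 2: 34 = 2·17. Since 43 ≡ 3 (mod 8), (2/43) = -1. Now have (17/43).
17 ≡ 1 (mod 4), so quadratic reciprocity gives (17/43) = (43/17). Reduce: 43 ≡ 9 (mod 17). Now have (9/17).
9 ≡ 1 (mod 4), so quadratic reciprocity gives (9/17) = (17/9). Reduce: 17 ≡ 8 (mod 9). Now have (8/9).
Factor out 2: 8 = 2^3. Since 9 ≡ 1 (mod 8), (2/9) = +1, and (2/9)^3 = +1. Now have (1/9).
(1/9) = 1. Collecting the sign factors: 1.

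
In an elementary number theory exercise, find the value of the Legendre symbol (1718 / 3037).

1

(1718 / 3037)
  = -(859 / 3037)    [3037 ≡ 5 mod 8 ⇒ (2 / 3037) = -1]
  = -(3037 / 859)    [QR: 3037 ≡ 1 mod 4, sign kept]
  = -(460 / 859)    [3037 ≡ 460 mod 859]
  = -(115 / 859)    [859 ≡ 3 mod 8 ⇒ (2 / 859)^2 = +1]
  = (859 / 115)    [QR: both ≡ 3 mod 4, sign flips]
  = (54 / 115)    [859 ≡ 54 mod 115]
  = -(27 / 115)    [115 ≡ 3 mod 8 ⇒ (2 / 115) = -1]
  = (115 / 27)    [QR: both ≡ 3 mod 4, sign flips]
  = (7 / 27)    [115 ≡ 7 mod 27]
  = -(27 / 7)    [QR: both ≡ 3 mod 4, sign flips]
  = -(6 / 7)    [27 ≡ 6 mod 7]
  = -(3 / 7)    [7 ≡ 7 mod 8 ⇒ (2 / 7) = +1]
  = (7 / 3)    [QR: both ≡ 3 mod 4, sign flips]
  = (1 / 3)    [7 ≡ 1 mod 3]
  = 1    [(1 / 3) = 1]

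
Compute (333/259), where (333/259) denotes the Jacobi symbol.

0

Reduce the numerator: 333 ≡ 74 (mod 259), so (333/259) = (74/259).
Factor out 2: 74 = 2·37. Since 259 ≡ 3 (mod 8), (2/259) = -1. Now have -(37/259).
37 ≡ 1 (mod 4), so quadratic reciprocity gives (37/259) = (259/37). Reduce: 259 ≡ 0 (mod 37). Now have -(0/37).
The numerator is now 0 with denominator 37 > 1: the symbol is 0.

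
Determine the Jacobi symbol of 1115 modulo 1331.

1

(1115/1331)
  = -(1331/1115)    [QR: both ≡ 3 mod 4, sign flips]
  = -(216/1115)    [1331 ≡ 216 mod 1115]
  = (27/1115)    [1115 ≡ 3 mod 8 ⇒ (2/1115)^3 = -1]
  = -(1115/27)    [QR: both ≡ 3 mod 4, sign flips]
  = -(8/27)    [1115 ≡ 8 mod 27]
  = (1/27)    [27 ≡ 3 mod 8 ⇒ (2/27)^3 = -1]
  = 1    [(1/27) = 1]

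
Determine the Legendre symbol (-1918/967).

1

(-1918/967)
  = -(1918/967)    [967 ≡ 3 mod 4 ⇒ (-1/967) = -1]
  = -(951/967)    [1918 ≡ 951 mod 967]
  = (967/951)    [QR: both ≡ 3 mod 4, sign flips]
  = (16/951)    [967 ≡ 16 mod 951]
  = (1/951)    [951 ≡ 7 mod 8 ⇒ (2/951)^4 = +1]
  = 1    [(1/951) = 1]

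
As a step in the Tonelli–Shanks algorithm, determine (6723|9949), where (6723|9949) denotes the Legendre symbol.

9949 ≡ 1 (mod 4), so quadratic reciprocity gives (6723|9949) = (9949|6723). Reduce: 9949 ≡ 3226 (mod 6723). Now have (3226|6723).
Factor out 2: 3226 = 2·1613. Since 6723 ≡ 3 (mod 8), (2|6723) = -1. Now have -(1613|6723).
1613 ≡ 1 (mod 4), so quadratic reciprocity gives (1613|6723) = (6723|1613). Reduce: 6723 ≡ 271 (mod 1613). Now have -(271|1613).
1613 ≡ 1 (mod 4), so quadratic reciprocity gives (271|1613) = (1613|271). Reduce: 1613 ≡ 258 (mod 271). Now have -(258|271).
Factor out 2: 258 = 2·129. Since 271 ≡ 7 (mod 8), (2|271) = +1. Now have -(129|271).
129 ≡ 1 (mod 4), so quadratic reciprocity gives (129|271) = (271|129). Reduce: 271 ≡ 13 (mod 129). Now have -(13|129).
13 ≡ 1 (mod 4), so quadratic reciprocity gives (13|129) = (129|13). Reduce: 129 ≡ 12 (mod 13). Now have -(12|13).
Factor out 2: 12 = 2^2·3. Since 13 ≡ 5 (mod 8), (2|13) = -1, and (2|13)^2 = +1. Now have -(3|13).
13 ≡ 1 (mod 4), so quadratic reciprocity gives (3|13) = (13|3). Reduce: 13 ≡ 1 (mod 3). Now have -(1|3).
(1|3) = 1. Collecting the sign factors: -1.

-1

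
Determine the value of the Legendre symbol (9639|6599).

-1

Reduce the numerator: 9639 ≡ 3040 (mod 6599), so (9639|6599) = (3040|6599).
Factor out 2: 3040 = 2^5·95. Since 6599 ≡ 7 (mod 8), (2|6599) = +1, and (2|6599)^5 = +1. Now have (95|6599).
Both 95 ≡ 3 and 6599 ≡ 3 (mod 4), so reciprocity gives (95|6599) = -(6599|95). Reduce: 6599 ≡ 44 (mod 95). Now have -(44|95).
Factor out 2: 44 = 2^2·11. Since 95 ≡ 7 (mod 8), (2|95) = +1, and (2|95)^2 = +1. Now have -(11|95).
Both 11 ≡ 3 and 95 ≡ 3 (mod 4), so reciprocity gives (11|95) = -(95|11). Reduce: 95 ≡ 7 (mod 11). Now have (7|11).
Both 7 ≡ 3 and 11 ≡ 3 (mod 4), so reciprocity gives (7|11) = -(11|7). Reduce: 11 ≡ 4 (mod 7). Now have -(4|7).
Factor out 2: 4 = 2^2. Since 7 ≡ 7 (mod 8), (2|7) = +1, and (2|7)^2 = +1. Now have -(1|7).
(1|7) = 1. Collecting the sign factors: -1.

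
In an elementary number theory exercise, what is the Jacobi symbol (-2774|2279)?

(-2774|2279)
  = (1784|2279)    [-2774 ≡ 1784 mod 2279]
  = (223|2279)    [2279 ≡ 7 mod 8 ⇒ (2|2279)^3 = +1]
  = -(2279|223)    [QR: both ≡ 3 mod 4, sign flips]
  = -(49|223)    [2279 ≡ 49 mod 223]
  = -(223|49)    [QR: 49 ≡ 1 mod 4, sign kept]
  = -(27|49)    [223 ≡ 27 mod 49]
  = -(49|27)    [QR: 49 ≡ 1 mod 4, sign kept]
  = -(22|27)    [49 ≡ 22 mod 27]
  = (11|27)    [27 ≡ 3 mod 8 ⇒ (2|27) = -1]
  = -(27|11)    [QR: both ≡ 3 mod 4, sign flips]
  = -(5|11)    [27 ≡ 5 mod 11]
  = -(11|5)    [QR: 5 ≡ 1 mod 4, sign kept]
  = -(1|5)    [11 ≡ 1 mod 5]
  = -1    [(1|5) = 1]

-1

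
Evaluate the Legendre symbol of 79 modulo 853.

-1

853 ≡ 1 (mod 4), so quadratic reciprocity gives (79|853) = (853|79). Reduce: 853 ≡ 63 (mod 79). Now have (63|79).
Both 63 ≡ 3 and 79 ≡ 3 (mod 4), so reciprocity gives (63|79) = -(79|63). Reduce: 79 ≡ 16 (mod 63). Now have -(16|63).
Factor out 2: 16 = 2^4. Since 63 ≡ 7 (mod 8), (2|63) = +1, and (2|63)^4 = +1. Now have -(1|63).
(1|63) = 1. Collecting the sign factors: -1.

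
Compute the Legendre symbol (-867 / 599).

-1

Reduce the numerator: -867 ≡ 331 (mod 599), so (-867 / 599) = (331 / 599).
Both 331 ≡ 3 and 599 ≡ 3 (mod 4), so reciprocity gives (331 / 599) = -(599 / 331). Reduce: 599 ≡ 268 (mod 331). Now have -(268 / 331).
Factor out 2: 268 = 2^2·67. Since 331 ≡ 3 (mod 8), (2 / 331) = -1, and (2 / 331)^2 = +1. Now have -(67 / 331).
Both 67 ≡ 3 and 331 ≡ 3 (mod 4), so reciprocity gives (67 / 331) = -(331 / 67). Reduce: 331 ≡ 63 (mod 67). Now have (63 / 67).
Both 63 ≡ 3 and 67 ≡ 3 (mod 4), so reciprocity gives (63 / 67) = -(67 / 63). Reduce: 67 ≡ 4 (mod 63). Now have -(4 / 63).
Factor out 2: 4 = 2^2. Since 63 ≡ 7 (mod 8), (2 / 63) = +1, and (2 / 63)^2 = +1. Now have -(1 / 63).
(1 / 63) = 1. Collecting the sign factors: -1.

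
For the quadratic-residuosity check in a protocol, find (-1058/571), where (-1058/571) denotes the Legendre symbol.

(-1058/571)
  = -(1058/571)    [571 ≡ 3 mod 4 ⇒ (-1/571) = -1]
  = -(487/571)    [1058 ≡ 487 mod 571]
  = (571/487)    [QR: both ≡ 3 mod 4, sign flips]
  = (84/487)    [571 ≡ 84 mod 487]
  = (21/487)    [487 ≡ 7 mod 8 ⇒ (2/487)^2 = +1]
  = (487/21)    [QR: 21 ≡ 1 mod 4, sign kept]
  = (4/21)    [487 ≡ 4 mod 21]
  = (1/21)    [21 ≡ 5 mod 8 ⇒ (2/21)^2 = +1]
  = 1    [(1/21) = 1]

1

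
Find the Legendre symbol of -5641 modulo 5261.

1

(-5641/5261)
  = (4881/5261)    [-5641 ≡ 4881 mod 5261]
  = (5261/4881)    [QR: 4881 ≡ 1 mod 4, sign kept]
  = (380/4881)    [5261 ≡ 380 mod 4881]
  = (95/4881)    [4881 ≡ 1 mod 8 ⇒ (2/4881)^2 = +1]
  = (4881/95)    [QR: 4881 ≡ 1 mod 4, sign kept]
  = (36/95)    [4881 ≡ 36 mod 95]
  = (9/95)    [95 ≡ 7 mod 8 ⇒ (2/95)^2 = +1]
  = (95/9)    [QR: 9 ≡ 1 mod 4, sign kept]
  = (5/9)    [95 ≡ 5 mod 9]
  = (9/5)    [QR: 5 ≡ 1 mod 4, sign kept]
  = (4/5)    [9 ≡ 4 mod 5]
  = (1/5)    [5 ≡ 5 mod 8 ⇒ (2/5)^2 = +1]
  = 1    [(1/5) = 1]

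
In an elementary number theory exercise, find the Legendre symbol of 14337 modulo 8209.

-1

Reduce the numerator: 14337 ≡ 6128 (mod 8209), so (14337|8209) = (6128|8209).
Factor out 2: 6128 = 2^4·383. Since 8209 ≡ 1 (mod 8), (2|8209) = +1, and (2|8209)^4 = +1. Now have (383|8209).
8209 ≡ 1 (mod 4), so quadratic reciprocity gives (383|8209) = (8209|383). Reduce: 8209 ≡ 166 (mod 383). Now have (166|383).
Factor out 2: 166 = 2·83. Since 383 ≡ 7 (mod 8), (2|383) = +1. Now have (83|383).
Both 83 ≡ 3 and 383 ≡ 3 (mod 4), so reciprocity gives (83|383) = -(383|83). Reduce: 383 ≡ 51 (mod 83). Now have -(51|83).
Both 51 ≡ 3 and 83 ≡ 3 (mod 4), so reciprocity gives (51|83) = -(83|51). Reduce: 83 ≡ 32 (mod 51). Now have (32|51).
Factor out 2: 32 = 2^5. Since 51 ≡ 3 (mod 8), (2|51) = -1, and (2|51)^5 = -1. Now have -(1|51).
(1|51) = 1. Collecting the sign factors: -1.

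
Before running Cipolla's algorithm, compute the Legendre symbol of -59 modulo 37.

-1

Pull out -1: (-59 / 37) = (-1 / 37)·(59 / 37). Since 37 ≡ 1 (mod 4), (-1 / 37) = +1. Now have (59 / 37).
Reduce the numerator: 59 ≡ 22 (mod 37), so (59 / 37) = (22 / 37).
Factor out 2: 22 = 2·11. Since 37 ≡ 5 (mod 8), (2 / 37) = -1. Now have -(11 / 37).
37 ≡ 1 (mod 4), so quadratic reciprocity gives (11 / 37) = (37 / 11). Reduce: 37 ≡ 4 (mod 11). Now have -(4 / 11).
Factor out 2: 4 = 2^2. Since 11 ≡ 3 (mod 8), (2 / 11) = -1, and (2 / 11)^2 = +1. Now have -(1 / 11).
(1 / 11) = 1. Collecting the sign factors: -1.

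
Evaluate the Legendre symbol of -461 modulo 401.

-1

Reduce the numerator: -461 ≡ 341 (mod 401), so (-461/401) = (341/401).
341 ≡ 1 (mod 4), so quadratic reciprocity gives (341/401) = (401/341). Reduce: 401 ≡ 60 (mod 341). Now have (60/341).
Factor out 2: 60 = 2^2·15. Since 341 ≡ 5 (mod 8), (2/341) = -1, and (2/341)^2 = +1. Now have (15/341).
341 ≡ 1 (mod 4), so quadratic reciprocity gives (15/341) = (341/15). Reduce: 341 ≡ 11 (mod 15). Now have (11/15).
Both 11 ≡ 3 and 15 ≡ 3 (mod 4), so reciprocity gives (11/15) = -(15/11). Reduce: 15 ≡ 4 (mod 11). Now have -(4/11).
Factor out 2: 4 = 2^2. Since 11 ≡ 3 (mod 8), (2/11) = -1, and (2/11)^2 = +1. Now have -(1/11).
(1/11) = 1. Collecting the sign factors: -1.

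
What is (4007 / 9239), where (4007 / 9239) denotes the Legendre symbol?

Both 4007 ≡ 3 and 9239 ≡ 3 (mod 4), so reciprocity gives (4007 / 9239) = -(9239 / 4007). Reduce: 9239 ≡ 1225 (mod 4007). Now have -(1225 / 4007).
1225 ≡ 1 (mod 4), so quadratic reciprocity gives (1225 / 4007) = (4007 / 1225). Reduce: 4007 ≡ 332 (mod 1225). Now have -(332 / 1225).
Factor out 2: 332 = 2^2·83. Since 1225 ≡ 1 (mod 8), (2 / 1225) = +1, and (2 / 1225)^2 = +1. Now have -(83 / 1225).
1225 ≡ 1 (mod 4), so quadratic reciprocity gives (83 / 1225) = (1225 / 83). Reduce: 1225 ≡ 63 (mod 83). Now have -(63 / 83).
Both 63 ≡ 3 and 83 ≡ 3 (mod 4), so reciprocity gives (63 / 83) = -(83 / 63). Reduce: 83 ≡ 20 (mod 63). Now have (20 / 63).
Factor out 2: 20 = 2^2·5. Since 63 ≡ 7 (mod 8), (2 / 63) = +1, and (2 / 63)^2 = +1. Now have (5 / 63).
5 ≡ 1 (mod 4), so quadratic reciprocity gives (5 / 63) = (63 / 5). Reduce: 63 ≡ 3 (mod 5). Now have (3 / 5).
5 ≡ 1 (mod 4), so quadratic reciprocity gives (3 / 5) = (5 / 3). Reduce: 5 ≡ 2 (mod 3). Now have (2 / 3).
Factor out 2: 2 = 2. Since 3 ≡ 3 (mod 8), (2 / 3) = -1. Now have -(1 / 3).
(1 / 3) = 1. Collecting the sign factors: -1.

-1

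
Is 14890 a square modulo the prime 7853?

(14890/7853)
  = (7037/7853)    [14890 ≡ 7037 mod 7853]
  = (7853/7037)    [QR: 7037 ≡ 1 mod 4, sign kept]
  = (816/7037)    [7853 ≡ 816 mod 7037]
  = (51/7037)    [7037 ≡ 5 mod 8 ⇒ (2/7037)^4 = +1]
  = (7037/51)    [QR: 7037 ≡ 1 mod 4, sign kept]
  = (50/51)    [7037 ≡ 50 mod 51]
  = -(25/51)    [51 ≡ 3 mod 8 ⇒ (2/51) = -1]
  = -(51/25)    [QR: 25 ≡ 1 mod 4, sign kept]
  = -(1/25)    [51 ≡ 1 mod 25]
  = -1    [(1/25) = 1]
(14890/7853) = -1, and 7853 is prime, so 14890 is not a quadratic residue mod 7853.

no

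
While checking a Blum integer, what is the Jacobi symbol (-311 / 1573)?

Pull out -1: (-311 / 1573) = (-1 / 1573)·(311 / 1573). Since 1573 ≡ 1 (mod 4), (-1 / 1573) = +1. Now have (311 / 1573).
1573 ≡ 1 (mod 4), so quadratic reciprocity gives (311 / 1573) = (1573 / 311). Reduce: 1573 ≡ 18 (mod 311). Now have (18 / 311).
Factor out 2: 18 = 2·9. Since 311 ≡ 7 (mod 8), (2 / 311) = +1. Now have (9 / 311).
9 ≡ 1 (mod 4), so quadratic reciprocity gives (9 / 311) = (311 / 9). Reduce: 311 ≡ 5 (mod 9). Now have (5 / 9).
5 ≡ 1 (mod 4), so quadratic reciprocity gives (5 / 9) = (9 / 5). Reduce: 9 ≡ 4 (mod 5). Now have (4 / 5).
Factor out 2: 4 = 2^2. Since 5 ≡ 5 (mod 8), (2 / 5) = -1, and (2 / 5)^2 = +1. Now have (1 / 5).
(1 / 5) = 1. Collecting the sign factors: 1.

1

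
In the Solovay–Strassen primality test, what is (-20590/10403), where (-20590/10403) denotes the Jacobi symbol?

Pull out -1: (-20590/10403) = (-1/10403)·(20590/10403). Since 10403 ≡ 3 (mod 4), (-1/10403) = -1. Now have -(20590/10403).
Reduce the numerator: 20590 ≡ 10187 (mod 10403), so (20590/10403) = (10187/10403).
Both 10187 ≡ 3 and 10403 ≡ 3 (mod 4), so reciprocity gives (10187/10403) = -(10403/10187). Reduce: 10403 ≡ 216 (mod 10187). Now have (216/10187).
Factor out 2: 216 = 2^3·27. Since 10187 ≡ 3 (mod 8), (2/10187) = -1, and (2/10187)^3 = -1. Now have -(27/10187).
Both 27 ≡ 3 and 10187 ≡ 3 (mod 4), so reciprocity gives (27/10187) = -(10187/27). Reduce: 10187 ≡ 8 (mod 27). Now have (8/27).
Factor out 2: 8 = 2^3. Since 27 ≡ 3 (mod 8), (2/27) = -1, and (2/27)^3 = -1. Now have -(1/27).
(1/27) = 1. Collecting the sign factors: -1.

-1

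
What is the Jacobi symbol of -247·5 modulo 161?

By multiplicativity, (-247·5/161) = (-247/161)·(5/161).
First factor (-247/161):
(-247/161)
  = (75/161)    [-247 ≡ 75 mod 161]
  = (161/75)    [QR: 161 ≡ 1 mod 4, sign kept]
  = (11/75)    [161 ≡ 11 mod 75]
  = -(75/11)    [QR: both ≡ 3 mod 4, sign flips]
  = -(9/11)    [75 ≡ 9 mod 11]
  = -(11/9)    [QR: 9 ≡ 1 mod 4, sign kept]
  = -(2/9)    [11 ≡ 2 mod 9]
  = -(1/9)    [9 ≡ 1 mod 8 ⇒ (2/9) = +1]
  = -1    [(1/9) = 1]
Second factor (5/161):
(5/161)
  = (161/5)    [QR: 5 ≡ 1 mod 4, sign kept]
  = (1/5)    [161 ≡ 1 mod 5]
  = 1    [(1/5) = 1]
Product: (-1)·(1) = -1.

-1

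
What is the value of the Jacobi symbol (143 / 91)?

0

Reduce the numerator: 143 ≡ 52 (mod 91), so (143 / 91) = (52 / 91).
Factor out 2: 52 = 2^2·13. Since 91 ≡ 3 (mod 8), (2 / 91) = -1, and (2 / 91)^2 = +1. Now have (13 / 91).
13 ≡ 1 (mod 4), so quadratic reciprocity gives (13 / 91) = (91 / 13). Reduce: 91 ≡ 0 (mod 13). Now have (0 / 13).
The numerator is now 0 with denominator 13 > 1: the symbol is 0.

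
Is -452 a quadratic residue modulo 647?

(-452|647)
  = (195|647)    [-452 ≡ 195 mod 647]
  = -(647|195)    [QR: both ≡ 3 mod 4, sign flips]
  = -(62|195)    [647 ≡ 62 mod 195]
  = (31|195)    [195 ≡ 3 mod 8 ⇒ (2|195) = -1]
  = -(195|31)    [QR: both ≡ 3 mod 4, sign flips]
  = -(9|31)    [195 ≡ 9 mod 31]
  = -(31|9)    [QR: 9 ≡ 1 mod 4, sign kept]
  = -(4|9)    [31 ≡ 4 mod 9]
  = -(1|9)    [9 ≡ 1 mod 8 ⇒ (2|9)^2 = +1]
  = -1    [(1|9) = 1]
(-452|647) = -1, and 647 is prime, so -452 is not a quadratic residue mod 647.

no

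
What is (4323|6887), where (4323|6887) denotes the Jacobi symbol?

1

(4323|6887)
  = -(6887|4323)    [QR: both ≡ 3 mod 4, sign flips]
  = -(2564|4323)    [6887 ≡ 2564 mod 4323]
  = -(641|4323)    [4323 ≡ 3 mod 8 ⇒ (2|4323)^2 = +1]
  = -(4323|641)    [QR: 641 ≡ 1 mod 4, sign kept]
  = -(477|641)    [4323 ≡ 477 mod 641]
  = -(641|477)    [QR: 477 ≡ 1 mod 4, sign kept]
  = -(164|477)    [641 ≡ 164 mod 477]
  = -(41|477)    [477 ≡ 5 mod 8 ⇒ (2|477)^2 = +1]
  = -(477|41)    [QR: 41 ≡ 1 mod 4, sign kept]
  = -(26|41)    [477 ≡ 26 mod 41]
  = -(13|41)    [41 ≡ 1 mod 8 ⇒ (2|41) = +1]
  = -(41|13)    [QR: 13 ≡ 1 mod 4, sign kept]
  = -(2|13)    [41 ≡ 2 mod 13]
  = (1|13)    [13 ≡ 5 mod 8 ⇒ (2|13) = -1]
  = 1    [(1|13) = 1]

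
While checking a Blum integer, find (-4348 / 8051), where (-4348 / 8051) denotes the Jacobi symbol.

-1

(-4348 / 8051)
  = (3703 / 8051)    [-4348 ≡ 3703 mod 8051]
  = -(8051 / 3703)    [QR: both ≡ 3 mod 4, sign flips]
  = -(645 / 3703)    [8051 ≡ 645 mod 3703]
  = -(3703 / 645)    [QR: 645 ≡ 1 mod 4, sign kept]
  = -(478 / 645)    [3703 ≡ 478 mod 645]
  = (239 / 645)    [645 ≡ 5 mod 8 ⇒ (2 / 645) = -1]
  = (645 / 239)    [QR: 645 ≡ 1 mod 4, sign kept]
  = (167 / 239)    [645 ≡ 167 mod 239]
  = -(239 / 167)    [QR: both ≡ 3 mod 4, sign flips]
  = -(72 / 167)    [239 ≡ 72 mod 167]
  = -(9 / 167)    [167 ≡ 7 mod 8 ⇒ (2 / 167)^3 = +1]
  = -(167 / 9)    [QR: 9 ≡ 1 mod 4, sign kept]
  = -(5 / 9)    [167 ≡ 5 mod 9]
  = -(9 / 5)    [QR: 5 ≡ 1 mod 4, sign kept]
  = -(4 / 5)    [9 ≡ 4 mod 5]
  = -(1 / 5)    [5 ≡ 5 mod 8 ⇒ (2 / 5)^2 = +1]
  = -1    [(1 / 5) = 1]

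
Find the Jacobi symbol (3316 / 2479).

(3316 / 2479)
  = (837 / 2479)    [3316 ≡ 837 mod 2479]
  = (2479 / 837)    [QR: 837 ≡ 1 mod 4, sign kept]
  = (805 / 837)    [2479 ≡ 805 mod 837]
  = (837 / 805)    [QR: 805 ≡ 1 mod 4, sign kept]
  = (32 / 805)    [837 ≡ 32 mod 805]
  = -(1 / 805)    [805 ≡ 5 mod 8 ⇒ (2 / 805)^5 = -1]
  = -1    [(1 / 805) = 1]

-1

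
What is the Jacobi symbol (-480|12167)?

1

(-480|12167)
  = (11687|12167)    [-480 ≡ 11687 mod 12167]
  = -(12167|11687)    [QR: both ≡ 3 mod 4, sign flips]
  = -(480|11687)    [12167 ≡ 480 mod 11687]
  = -(15|11687)    [11687 ≡ 7 mod 8 ⇒ (2|11687)^5 = +1]
  = (11687|15)    [QR: both ≡ 3 mod 4, sign flips]
  = (2|15)    [11687 ≡ 2 mod 15]
  = (1|15)    [15 ≡ 7 mod 8 ⇒ (2|15) = +1]
  = 1    [(1|15) = 1]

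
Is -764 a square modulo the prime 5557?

yes

Reduce the numerator: -764 ≡ 4793 (mod 5557), so (-764/5557) = (4793/5557).
4793 ≡ 1 (mod 4), so quadratic reciprocity gives (4793/5557) = (5557/4793). Reduce: 5557 ≡ 764 (mod 4793). Now have (764/4793).
Factor out 2: 764 = 2^2·191. Since 4793 ≡ 1 (mod 8), (2/4793) = +1, and (2/4793)^2 = +1. Now have (191/4793).
4793 ≡ 1 (mod 4), so quadratic reciprocity gives (191/4793) = (4793/191). Reduce: 4793 ≡ 18 (mod 191). Now have (18/191).
Factor out 2: 18 = 2·9. Since 191 ≡ 7 (mod 8), (2/191) = +1. Now have (9/191).
9 ≡ 1 (mod 4), so quadratic reciprocity gives (9/191) = (191/9). Reduce: 191 ≡ 2 (mod 9). Now have (2/9).
Factor out 2: 2 = 2. Since 9 ≡ 1 (mod 8), (2/9) = +1. Now have (1/9).
(1/9) = 1. Collecting the sign factors: 1.
The Legendre symbol is 1, so x^2 ≡ -764 (mod 5557) has solution.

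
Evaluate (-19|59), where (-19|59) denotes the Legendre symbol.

-1

(-19|59)
  = -(19|59)    [59 ≡ 3 mod 4 ⇒ (-1|59) = -1]
  = (59|19)    [QR: both ≡ 3 mod 4, sign flips]
  = (2|19)    [59 ≡ 2 mod 19]
  = -(1|19)    [19 ≡ 3 mod 8 ⇒ (2|19) = -1]
  = -1    [(1|19) = 1]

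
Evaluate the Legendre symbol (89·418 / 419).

By multiplicativity, (89·418 / 419) = (89 / 419)·(418 / 419).
First factor (89 / 419):
89 ≡ 1 (mod 4), so quadratic reciprocity gives (89 / 419) = (419 / 89). Reduce: 419 ≡ 63 (mod 89). Now have (63 / 89).
89 ≡ 1 (mod 4), so quadratic reciprocity gives (63 / 89) = (89 / 63). Reduce: 89 ≡ 26 (mod 63). Now have (26 / 63).
Factor out 2: 26 = 2·13. Since 63 ≡ 7 (mod 8), (2 / 63) = +1. Now have (13 / 63).
13 ≡ 1 (mod 4), so quadratic reciprocity gives (13 / 63) = (63 / 13). Reduce: 63 ≡ 11 (mod 13). Now have (11 / 13).
13 ≡ 1 (mod 4), so quadratic reciprocity gives (11 / 13) = (13 / 11). Reduce: 13 ≡ 2 (mod 11). Now have (2 / 11).
Factor out 2: 2 = 2. Since 11 ≡ 3 (mod 8), (2 / 11) = -1. Now have -(1 / 11).
(1 / 11) = 1. Collecting the sign factors: -1.
Second factor (418 / 419):
Factor out 2: 418 = 2·209. Since 419 ≡ 3 (mod 8), (2 / 419) = -1. Now have -(209 / 419).
209 ≡ 1 (mod 4), so quadratic reciprocity gives (209 / 419) = (419 / 209). Reduce: 419 ≡ 1 (mod 209). Now have -(1 / 209).
(1 / 209) = 1. Collecting the sign factors: -1.
Product: (-1)·(-1) = 1.

1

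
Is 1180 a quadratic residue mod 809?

Reduce the numerator: 1180 ≡ 371 (mod 809), so (1180/809) = (371/809).
809 ≡ 1 (mod 4), so quadratic reciprocity gives (371/809) = (809/371). Reduce: 809 ≡ 67 (mod 371). Now have (67/371).
Both 67 ≡ 3 and 371 ≡ 3 (mod 4), so reciprocity gives (67/371) = -(371/67). Reduce: 371 ≡ 36 (mod 67). Now have -(36/67).
Factor out 2: 36 = 2^2·9. Since 67 ≡ 3 (mod 8), (2/67) = -1, and (2/67)^2 = +1. Now have -(9/67).
9 ≡ 1 (mod 4), so quadratic reciprocity gives (9/67) = (67/9). Reduce: 67 ≡ 4 (mod 9). Now have -(4/9).
Factor out 2: 4 = 2^2. Since 9 ≡ 1 (mod 8), (2/9) = +1, and (2/9)^2 = +1. Now have -(1/9).
(1/9) = 1. Collecting the sign factors: -1.
The Legendre symbol is -1, so x^2 ≡ 1180 (mod 809) has no solution.

no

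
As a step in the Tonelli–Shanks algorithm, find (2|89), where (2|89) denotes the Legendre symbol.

1

(2|89)
  = (1|89)    [89 ≡ 1 mod 8 ⇒ (2|89) = +1]
  = 1    [(1|89) = 1]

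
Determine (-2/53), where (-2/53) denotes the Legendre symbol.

-1

(-2/53)
  = (51/53)    [-2 ≡ 51 mod 53]
  = (53/51)    [QR: 53 ≡ 1 mod 4, sign kept]
  = (2/51)    [53 ≡ 2 mod 51]
  = -(1/51)    [51 ≡ 3 mod 8 ⇒ (2/51) = -1]
  = -1    [(1/51) = 1]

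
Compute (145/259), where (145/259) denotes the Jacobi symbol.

(145/259)
  = (259/145)    [QR: 145 ≡ 1 mod 4, sign kept]
  = (114/145)    [259 ≡ 114 mod 145]
  = (57/145)    [145 ≡ 1 mod 8 ⇒ (2/145) = +1]
  = (145/57)    [QR: 57 ≡ 1 mod 4, sign kept]
  = (31/57)    [145 ≡ 31 mod 57]
  = (57/31)    [QR: 57 ≡ 1 mod 4, sign kept]
  = (26/31)    [57 ≡ 26 mod 31]
  = (13/31)    [31 ≡ 7 mod 8 ⇒ (2/31) = +1]
  = (31/13)    [QR: 13 ≡ 1 mod 4, sign kept]
  = (5/13)    [31 ≡ 5 mod 13]
  = (13/5)    [QR: 5 ≡ 1 mod 4, sign kept]
  = (3/5)    [13 ≡ 3 mod 5]
  = (5/3)    [QR: 5 ≡ 1 mod 4, sign kept]
  = (2/3)    [5 ≡ 2 mod 3]
  = -(1/3)    [3 ≡ 3 mod 8 ⇒ (2/3) = -1]
  = -1    [(1/3) = 1]

-1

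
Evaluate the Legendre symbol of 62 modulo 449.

-1

Factor out 2: 62 = 2·31. Since 449 ≡ 1 (mod 8), (2|449) = +1. Now have (31|449).
449 ≡ 1 (mod 4), so quadratic reciprocity gives (31|449) = (449|31). Reduce: 449 ≡ 15 (mod 31). Now have (15|31).
Both 15 ≡ 3 and 31 ≡ 3 (mod 4), so reciprocity gives (15|31) = -(31|15). Reduce: 31 ≡ 1 (mod 15). Now have -(1|15).
(1|15) = 1. Collecting the sign factors: -1.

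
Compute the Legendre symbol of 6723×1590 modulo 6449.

By multiplicativity, (6723·1590/6449) = (6723/6449)·(1590/6449).
First factor (6723/6449):
(6723/6449)
  = (274/6449)    [6723 ≡ 274 mod 6449]
  = (137/6449)    [6449 ≡ 1 mod 8 ⇒ (2/6449) = +1]
  = (6449/137)    [QR: 137 ≡ 1 mod 4, sign kept]
  = (10/137)    [6449 ≡ 10 mod 137]
  = (5/137)    [137 ≡ 1 mod 8 ⇒ (2/137) = +1]
  = (137/5)    [QR: 5 ≡ 1 mod 4, sign kept]
  = (2/5)    [137 ≡ 2 mod 5]
  = -(1/5)    [5 ≡ 5 mod 8 ⇒ (2/5) = -1]
  = -1    [(1/5) = 1]
Second factor (1590/6449):
(1590/6449)
  = (795/6449)    [6449 ≡ 1 mod 8 ⇒ (2/6449) = +1]
  = (6449/795)    [QR: 6449 ≡ 1 mod 4, sign kept]
  = (89/795)    [6449 ≡ 89 mod 795]
  = (795/89)    [QR: 89 ≡ 1 mod 4, sign kept]
  = (83/89)    [795 ≡ 83 mod 89]
  = (89/83)    [QR: 89 ≡ 1 mod 4, sign kept]
  = (6/83)    [89 ≡ 6 mod 83]
  = -(3/83)    [83 ≡ 3 mod 8 ⇒ (2/83) = -1]
  = (83/3)    [QR: both ≡ 3 mod 4, sign flips]
  = (2/3)    [83 ≡ 2 mod 3]
  = -(1/3)    [3 ≡ 3 mod 8 ⇒ (2/3) = -1]
  = -1    [(1/3) = 1]
Product: (-1)·(-1) = 1.

1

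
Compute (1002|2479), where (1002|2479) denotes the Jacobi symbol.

1

Factor out 2: 1002 = 2·501. Since 2479 ≡ 7 (mod 8), (2|2479) = +1. Now have (501|2479).
501 ≡ 1 (mod 4), so quadratic reciprocity gives (501|2479) = (2479|501). Reduce: 2479 ≡ 475 (mod 501). Now have (475|501).
501 ≡ 1 (mod 4), so quadratic reciprocity gives (475|501) = (501|475). Reduce: 501 ≡ 26 (mod 475). Now have (26|475).
Factor out 2: 26 = 2·13. Since 475 ≡ 3 (mod 8), (2|475) = -1. Now have -(13|475).
13 ≡ 1 (mod 4), so quadratic reciprocity gives (13|475) = (475|13). Reduce: 475 ≡ 7 (mod 13). Now have -(7|13).
13 ≡ 1 (mod 4), so quadratic reciprocity gives (7|13) = (13|7). Reduce: 13 ≡ 6 (mod 7). Now have -(6|7).
Factor out 2: 6 = 2·3. Since 7 ≡ 7 (mod 8), (2|7) = +1. Now have -(3|7).
Both 3 ≡ 3 and 7 ≡ 3 (mod 4), so reciprocity gives (3|7) = -(7|3). Reduce: 7 ≡ 1 (mod 3). Now have (1|3).
(1|3) = 1. Collecting the sign factors: 1.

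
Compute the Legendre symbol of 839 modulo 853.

1

853 ≡ 1 (mod 4), so quadratic reciprocity gives (839/853) = (853/839). Reduce: 853 ≡ 14 (mod 839). Now have (14/839).
Factor out 2: 14 = 2·7. Since 839 ≡ 7 (mod 8), (2/839) = +1. Now have (7/839).
Both 7 ≡ 3 and 839 ≡ 3 (mod 4), so reciprocity gives (7/839) = -(839/7). Reduce: 839 ≡ 6 (mod 7). Now have -(6/7).
Factor out 2: 6 = 2·3. Since 7 ≡ 7 (mod 8), (2/7) = +1. Now have -(3/7).
Both 3 ≡ 3 and 7 ≡ 3 (mod 4), so reciprocity gives (3/7) = -(7/3). Reduce: 7 ≡ 1 (mod 3). Now have (1/3).
(1/3) = 1. Collecting the sign factors: 1.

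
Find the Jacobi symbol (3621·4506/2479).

By multiplicativity, (3621·4506/2479) = (3621/2479)·(4506/2479).
First factor (3621/2479):
Reduce the numerator: 3621 ≡ 1142 (mod 2479), so (3621/2479) = (1142/2479).
Factor out 2: 1142 = 2·571. Since 2479 ≡ 7 (mod 8), (2/2479) = +1. Now have (571/2479).
Both 571 ≡ 3 and 2479 ≡ 3 (mod 4), so reciprocity gives (571/2479) = -(2479/571). Reduce: 2479 ≡ 195 (mod 571). Now have -(195/571).
Both 195 ≡ 3 and 571 ≡ 3 (mod 4), so reciprocity gives (195/571) = -(571/195). Reduce: 571 ≡ 181 (mod 195). Now have (181/195).
181 ≡ 1 (mod 4), so quadratic reciprocity gives (181/195) = (195/181). Reduce: 195 ≡ 14 (mod 181). Now have (14/181).
Factor out 2: 14 = 2·7. Since 181 ≡ 5 (mod 8), (2/181) = -1. Now have -(7/181).
181 ≡ 1 (mod 4), so quadratic reciprocity gives (7/181) = (181/7). Reduce: 181 ≡ 6 (mod 7). Now have -(6/7).
Factor out 2: 6 = 2·3. Since 7 ≡ 7 (mod 8), (2/7) = +1. Now have -(3/7).
Both 3 ≡ 3 and 7 ≡ 3 (mod 4), so reciprocity gives (3/7) = -(7/3). Reduce: 7 ≡ 1 (mod 3). Now have (1/3).
(1/3) = 1. Collecting the sign factors: 1.
Second factor (4506/2479):
Reduce the numerator: 4506 ≡ 2027 (mod 2479), so (4506/2479) = (2027/2479).
Both 2027 ≡ 3 and 2479 ≡ 3 (mod 4), so reciprocity gives (2027/2479) = -(2479/2027). Reduce: 2479 ≡ 452 (mod 2027). Now have -(452/2027).
Factor out 2: 452 = 2^2·113. Since 2027 ≡ 3 (mod 8), (2/2027) = -1, and (2/2027)^2 = +1. Now have -(113/2027).
113 ≡ 1 (mod 4), so quadratic reciprocity gives (113/2027) = (2027/113). Reduce: 2027 ≡ 106 (mod 113). Now have -(106/113).
Factor out 2: 106 = 2·53. Since 113 ≡ 1 (mod 8), (2/113) = +1. Now have -(53/113).
53 ≡ 1 (mod 4), so quadratic reciprocity gives (53/113) = (113/53). Reduce: 113 ≡ 7 (mod 53). Now have -(7/53).
53 ≡ 1 (mod 4), so quadratic reciprocity gives (7/53) = (53/7). Reduce: 53 ≡ 4 (mod 7). Now have -(4/7).
Factor out 2: 4 = 2^2. Since 7 ≡ 7 (mod 8), (2/7) = +1, and (2/7)^2 = +1. Now have -(1/7).
(1/7) = 1. Collecting the sign factors: -1.
Product: (1)·(-1) = -1.

-1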